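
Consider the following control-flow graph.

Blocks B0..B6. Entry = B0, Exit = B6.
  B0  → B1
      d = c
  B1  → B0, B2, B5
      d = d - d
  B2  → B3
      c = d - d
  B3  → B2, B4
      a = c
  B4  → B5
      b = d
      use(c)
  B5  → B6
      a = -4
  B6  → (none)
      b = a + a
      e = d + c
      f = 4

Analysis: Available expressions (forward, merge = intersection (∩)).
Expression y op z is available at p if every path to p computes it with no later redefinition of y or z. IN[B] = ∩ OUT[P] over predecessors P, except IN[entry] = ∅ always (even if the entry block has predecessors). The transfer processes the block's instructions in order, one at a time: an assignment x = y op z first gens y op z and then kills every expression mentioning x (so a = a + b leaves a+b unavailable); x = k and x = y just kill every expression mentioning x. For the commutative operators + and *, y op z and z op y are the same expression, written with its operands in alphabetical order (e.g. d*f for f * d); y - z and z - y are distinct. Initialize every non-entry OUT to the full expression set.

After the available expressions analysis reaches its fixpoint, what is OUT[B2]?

Answer: {d-d}

Working:
Converged values:
  B0:   IN={}   OUT={}
  B1:   IN={}   OUT={}
  B2:   IN={}   OUT={d-d}
  B3:   IN={d-d}   OUT={d-d}
  B4:   IN={d-d}   OUT={d-d}
  B5:   IN={}   OUT={}
  B6:   IN={}   OUT={a+a, c+d}

Merge at B2: IN[B2] = OUT[B1] ∩ OUT[B3] = {}
Applying B2's transfer function to that IN value gives OUT[B2] (row B2 above).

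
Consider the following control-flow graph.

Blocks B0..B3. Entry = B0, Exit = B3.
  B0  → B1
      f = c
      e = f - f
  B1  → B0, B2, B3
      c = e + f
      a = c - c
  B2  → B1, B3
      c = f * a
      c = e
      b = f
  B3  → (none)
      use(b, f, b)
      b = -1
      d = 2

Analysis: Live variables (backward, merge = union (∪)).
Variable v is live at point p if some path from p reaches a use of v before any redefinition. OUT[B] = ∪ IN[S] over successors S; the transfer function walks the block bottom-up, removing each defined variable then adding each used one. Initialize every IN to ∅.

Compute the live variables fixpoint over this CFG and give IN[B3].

Fixpoint table:
  B0:  IN={b, c}  OUT={b, e, f}
  B1:  IN={b, e, f}  OUT={a, b, c, e, f}
  B2:  IN={a, e, f}  OUT={b, e, f}
  B3:  IN={b, f}  OUT={}

B3 is the boundary node: OUT[B3] = {}
Applying B3's transfer function to that OUT value gives IN[B3] (row B3 above).

Answer: {b, f}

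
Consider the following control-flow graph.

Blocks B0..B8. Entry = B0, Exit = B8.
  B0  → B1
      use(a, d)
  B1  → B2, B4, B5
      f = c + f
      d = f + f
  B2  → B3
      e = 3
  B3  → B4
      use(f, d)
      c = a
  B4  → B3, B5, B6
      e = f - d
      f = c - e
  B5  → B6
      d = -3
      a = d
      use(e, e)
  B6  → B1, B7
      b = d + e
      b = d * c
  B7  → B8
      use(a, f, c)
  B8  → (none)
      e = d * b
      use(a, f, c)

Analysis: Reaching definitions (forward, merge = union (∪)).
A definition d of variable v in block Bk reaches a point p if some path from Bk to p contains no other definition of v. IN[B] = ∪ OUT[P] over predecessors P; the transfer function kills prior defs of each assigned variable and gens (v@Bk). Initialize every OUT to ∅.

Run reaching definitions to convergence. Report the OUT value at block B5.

Answer: {a@B5, b@B6, c@B3, d@B5, e@B4, f@B1, f@B4}

Derivation:
Converged values:
  B0:  IN={}  OUT={}
  B1:  IN={a@B5, b@B6, c@B3, d@B1, d@B5, e@B4, f@B1, f@B4}  OUT={a@B5, b@B6, c@B3, d@B1, e@B4, f@B1}
  B2:  IN={a@B5, b@B6, c@B3, d@B1, e@B4, f@B1}  OUT={a@B5, b@B6, c@B3, d@B1, e@B2, f@B1}
  B3:  IN={a@B5, b@B6, c@B3, d@B1, e@B2, e@B4, f@B1, f@B4}  OUT={a@B5, b@B6, c@B3, d@B1, e@B2, e@B4, f@B1, f@B4}
  B4:  IN={a@B5, b@B6, c@B3, d@B1, e@B2, e@B4, f@B1, f@B4}  OUT={a@B5, b@B6, c@B3, d@B1, e@B4, f@B4}
  B5:  IN={a@B5, b@B6, c@B3, d@B1, e@B4, f@B1, f@B4}  OUT={a@B5, b@B6, c@B3, d@B5, e@B4, f@B1, f@B4}
  B6:  IN={a@B5, b@B6, c@B3, d@B1, d@B5, e@B4, f@B1, f@B4}  OUT={a@B5, b@B6, c@B3, d@B1, d@B5, e@B4, f@B1, f@B4}
  B7:  IN={a@B5, b@B6, c@B3, d@B1, d@B5, e@B4, f@B1, f@B4}  OUT={a@B5, b@B6, c@B3, d@B1, d@B5, e@B4, f@B1, f@B4}
  B8:  IN={a@B5, b@B6, c@B3, d@B1, d@B5, e@B4, f@B1, f@B4}  OUT={a@B5, b@B6, c@B3, d@B1, d@B5, e@B8, f@B1, f@B4}

Merge at B5: IN[B5] = OUT[B1] ⊔ OUT[B4] = {a@B5, b@B6, c@B3, d@B1, e@B4, f@B1, f@B4}
Applying B5's transfer function to that IN value gives OUT[B5] (row B5 above).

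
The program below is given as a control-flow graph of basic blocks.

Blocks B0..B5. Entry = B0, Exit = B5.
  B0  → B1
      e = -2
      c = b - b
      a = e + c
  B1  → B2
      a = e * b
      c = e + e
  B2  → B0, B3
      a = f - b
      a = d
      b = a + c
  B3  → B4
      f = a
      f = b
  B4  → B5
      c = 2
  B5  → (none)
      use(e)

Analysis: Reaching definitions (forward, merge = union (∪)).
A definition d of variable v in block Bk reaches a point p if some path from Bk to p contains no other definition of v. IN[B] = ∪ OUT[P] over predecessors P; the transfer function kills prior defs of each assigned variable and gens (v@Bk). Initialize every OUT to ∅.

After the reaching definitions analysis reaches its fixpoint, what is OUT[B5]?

Converged values:
  B0:   IN={a@B2, b@B2, c@B1, e@B0}   OUT={a@B0, b@B2, c@B0, e@B0}
  B1:   IN={a@B0, b@B2, c@B0, e@B0}   OUT={a@B1, b@B2, c@B1, e@B0}
  B2:   IN={a@B1, b@B2, c@B1, e@B0}   OUT={a@B2, b@B2, c@B1, e@B0}
  B3:   IN={a@B2, b@B2, c@B1, e@B0}   OUT={a@B2, b@B2, c@B1, e@B0, f@B3}
  B4:   IN={a@B2, b@B2, c@B1, e@B0, f@B3}   OUT={a@B2, b@B2, c@B4, e@B0, f@B3}
  B5:   IN={a@B2, b@B2, c@B4, e@B0, f@B3}   OUT={a@B2, b@B2, c@B4, e@B0, f@B3}

Merge at B5: IN[B5] = OUT[B4] = {a@B2, b@B2, c@B4, e@B0, f@B3}
Applying B5's transfer function to that IN value gives OUT[B5] (row B5 above).

Answer: {a@B2, b@B2, c@B4, e@B0, f@B3}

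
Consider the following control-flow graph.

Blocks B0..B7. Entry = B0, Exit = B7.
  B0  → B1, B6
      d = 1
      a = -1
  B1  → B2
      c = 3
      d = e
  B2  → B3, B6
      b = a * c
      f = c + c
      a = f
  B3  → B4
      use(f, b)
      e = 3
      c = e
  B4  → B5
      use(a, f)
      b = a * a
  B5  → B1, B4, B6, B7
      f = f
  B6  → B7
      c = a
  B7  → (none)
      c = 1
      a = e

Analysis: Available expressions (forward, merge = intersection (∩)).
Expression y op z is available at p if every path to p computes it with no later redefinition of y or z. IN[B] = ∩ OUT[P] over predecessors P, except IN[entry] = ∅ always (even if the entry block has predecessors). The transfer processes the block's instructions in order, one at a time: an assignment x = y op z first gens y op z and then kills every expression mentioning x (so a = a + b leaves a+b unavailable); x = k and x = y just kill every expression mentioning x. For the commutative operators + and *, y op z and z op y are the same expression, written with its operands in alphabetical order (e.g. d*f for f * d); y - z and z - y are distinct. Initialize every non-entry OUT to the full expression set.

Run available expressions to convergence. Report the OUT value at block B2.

Fixpoint table:
  B0:   IN={}   OUT={}
  B1:   IN={}   OUT={}
  B2:   IN={}   OUT={c+c}
  B3:   IN={c+c}   OUT={}
  B4:   IN={}   OUT={a*a}
  B5:   IN={a*a}   OUT={a*a}
  B6:   IN={}   OUT={}
  B7:   IN={}   OUT={}

Merge at B2: IN[B2] = OUT[B1] = {}
Applying B2's transfer function to that IN value gives OUT[B2] (row B2 above).

Answer: {c+c}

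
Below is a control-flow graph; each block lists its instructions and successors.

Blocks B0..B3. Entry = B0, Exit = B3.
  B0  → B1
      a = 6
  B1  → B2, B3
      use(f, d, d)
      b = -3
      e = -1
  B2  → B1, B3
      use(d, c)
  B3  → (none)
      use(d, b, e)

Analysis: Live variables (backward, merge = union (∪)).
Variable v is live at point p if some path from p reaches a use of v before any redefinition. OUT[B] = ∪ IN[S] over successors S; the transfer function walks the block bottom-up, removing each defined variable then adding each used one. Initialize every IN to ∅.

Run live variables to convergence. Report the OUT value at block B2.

Converged values:
  B0:   IN={c, d, f}   OUT={c, d, f}
  B1:   IN={c, d, f}   OUT={b, c, d, e, f}
  B2:   IN={b, c, d, e, f}   OUT={b, c, d, e, f}
  B3:   IN={b, d, e}   OUT={}

Merge at B2: OUT[B2] = IN[B1] ⊔ IN[B3] = {b, c, d, e, f}

Answer: {b, c, d, e, f}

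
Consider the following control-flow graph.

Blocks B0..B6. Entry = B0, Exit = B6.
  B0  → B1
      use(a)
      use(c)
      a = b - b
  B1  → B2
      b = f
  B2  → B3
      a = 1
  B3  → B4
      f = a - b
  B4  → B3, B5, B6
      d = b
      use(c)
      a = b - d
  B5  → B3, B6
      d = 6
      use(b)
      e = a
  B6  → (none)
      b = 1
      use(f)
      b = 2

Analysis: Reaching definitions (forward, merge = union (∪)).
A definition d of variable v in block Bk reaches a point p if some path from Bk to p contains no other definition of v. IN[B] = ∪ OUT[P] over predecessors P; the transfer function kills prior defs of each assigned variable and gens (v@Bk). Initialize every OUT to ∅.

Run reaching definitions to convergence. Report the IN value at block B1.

Fixpoint table:
  B0:  IN={}  OUT={a@B0}
  B1:  IN={a@B0}  OUT={a@B0, b@B1}
  B2:  IN={a@B0, b@B1}  OUT={a@B2, b@B1}
  B3:  IN={a@B2, a@B4, b@B1, d@B4, d@B5, e@B5, f@B3}  OUT={a@B2, a@B4, b@B1, d@B4, d@B5, e@B5, f@B3}
  B4:  IN={a@B2, a@B4, b@B1, d@B4, d@B5, e@B5, f@B3}  OUT={a@B4, b@B1, d@B4, e@B5, f@B3}
  B5:  IN={a@B4, b@B1, d@B4, e@B5, f@B3}  OUT={a@B4, b@B1, d@B5, e@B5, f@B3}
  B6:  IN={a@B4, b@B1, d@B4, d@B5, e@B5, f@B3}  OUT={a@B4, b@B6, d@B4, d@B5, e@B5, f@B3}

Merge at B1: IN[B1] = OUT[B0] = {a@B0}

Answer: {a@B0}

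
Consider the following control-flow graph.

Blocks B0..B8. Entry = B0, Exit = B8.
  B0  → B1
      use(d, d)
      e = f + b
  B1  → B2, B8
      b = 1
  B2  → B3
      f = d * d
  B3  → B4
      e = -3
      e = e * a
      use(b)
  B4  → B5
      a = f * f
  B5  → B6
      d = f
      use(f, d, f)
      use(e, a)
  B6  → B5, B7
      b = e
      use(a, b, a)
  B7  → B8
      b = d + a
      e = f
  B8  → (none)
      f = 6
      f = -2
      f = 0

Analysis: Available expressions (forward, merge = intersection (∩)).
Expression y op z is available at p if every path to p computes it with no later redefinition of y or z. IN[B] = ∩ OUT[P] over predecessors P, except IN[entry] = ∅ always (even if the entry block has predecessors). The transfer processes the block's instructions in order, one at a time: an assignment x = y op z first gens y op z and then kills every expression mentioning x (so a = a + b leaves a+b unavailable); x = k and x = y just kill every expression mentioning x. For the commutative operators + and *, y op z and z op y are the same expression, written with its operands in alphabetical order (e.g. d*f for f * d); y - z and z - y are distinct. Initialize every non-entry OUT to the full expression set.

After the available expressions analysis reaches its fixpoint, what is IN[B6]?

Per-block solution:
  B0:  IN={}  OUT={b+f}
  B1:  IN={b+f}  OUT={}
  B2:  IN={}  OUT={d*d}
  B3:  IN={d*d}  OUT={d*d}
  B4:  IN={d*d}  OUT={d*d, f*f}
  B5:  IN={f*f}  OUT={f*f}
  B6:  IN={f*f}  OUT={f*f}
  B7:  IN={f*f}  OUT={a+d, f*f}
  B8:  IN={}  OUT={}

Merge at B6: IN[B6] = OUT[B5] = {f*f}

Answer: {f*f}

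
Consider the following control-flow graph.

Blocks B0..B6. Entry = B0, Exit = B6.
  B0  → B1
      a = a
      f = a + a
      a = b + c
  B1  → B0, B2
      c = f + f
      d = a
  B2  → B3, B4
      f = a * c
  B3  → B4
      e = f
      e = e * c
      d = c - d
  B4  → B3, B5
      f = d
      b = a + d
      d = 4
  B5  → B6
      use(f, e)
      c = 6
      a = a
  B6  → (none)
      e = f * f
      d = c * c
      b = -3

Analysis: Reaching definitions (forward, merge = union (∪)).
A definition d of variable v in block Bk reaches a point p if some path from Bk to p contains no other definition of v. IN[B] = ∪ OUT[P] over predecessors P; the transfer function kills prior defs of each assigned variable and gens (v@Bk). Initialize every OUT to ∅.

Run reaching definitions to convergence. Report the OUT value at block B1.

Answer: {a@B0, c@B1, d@B1, f@B0}

Trace:
Converged values:
  B0:  IN={a@B0, c@B1, d@B1, f@B0}  OUT={a@B0, c@B1, d@B1, f@B0}
  B1:  IN={a@B0, c@B1, d@B1, f@B0}  OUT={a@B0, c@B1, d@B1, f@B0}
  B2:  IN={a@B0, c@B1, d@B1, f@B0}  OUT={a@B0, c@B1, d@B1, f@B2}
  B3:  IN={a@B0, b@B4, c@B1, d@B1, d@B4, e@B3, f@B2, f@B4}  OUT={a@B0, b@B4, c@B1, d@B3, e@B3, f@B2, f@B4}
  B4:  IN={a@B0, b@B4, c@B1, d@B1, d@B3, e@B3, f@B2, f@B4}  OUT={a@B0, b@B4, c@B1, d@B4, e@B3, f@B4}
  B5:  IN={a@B0, b@B4, c@B1, d@B4, e@B3, f@B4}  OUT={a@B5, b@B4, c@B5, d@B4, e@B3, f@B4}
  B6:  IN={a@B5, b@B4, c@B5, d@B4, e@B3, f@B4}  OUT={a@B5, b@B6, c@B5, d@B6, e@B6, f@B4}

Merge at B1: IN[B1] = OUT[B0] = {a@B0, c@B1, d@B1, f@B0}
Applying B1's transfer function to that IN value gives OUT[B1] (row B1 above).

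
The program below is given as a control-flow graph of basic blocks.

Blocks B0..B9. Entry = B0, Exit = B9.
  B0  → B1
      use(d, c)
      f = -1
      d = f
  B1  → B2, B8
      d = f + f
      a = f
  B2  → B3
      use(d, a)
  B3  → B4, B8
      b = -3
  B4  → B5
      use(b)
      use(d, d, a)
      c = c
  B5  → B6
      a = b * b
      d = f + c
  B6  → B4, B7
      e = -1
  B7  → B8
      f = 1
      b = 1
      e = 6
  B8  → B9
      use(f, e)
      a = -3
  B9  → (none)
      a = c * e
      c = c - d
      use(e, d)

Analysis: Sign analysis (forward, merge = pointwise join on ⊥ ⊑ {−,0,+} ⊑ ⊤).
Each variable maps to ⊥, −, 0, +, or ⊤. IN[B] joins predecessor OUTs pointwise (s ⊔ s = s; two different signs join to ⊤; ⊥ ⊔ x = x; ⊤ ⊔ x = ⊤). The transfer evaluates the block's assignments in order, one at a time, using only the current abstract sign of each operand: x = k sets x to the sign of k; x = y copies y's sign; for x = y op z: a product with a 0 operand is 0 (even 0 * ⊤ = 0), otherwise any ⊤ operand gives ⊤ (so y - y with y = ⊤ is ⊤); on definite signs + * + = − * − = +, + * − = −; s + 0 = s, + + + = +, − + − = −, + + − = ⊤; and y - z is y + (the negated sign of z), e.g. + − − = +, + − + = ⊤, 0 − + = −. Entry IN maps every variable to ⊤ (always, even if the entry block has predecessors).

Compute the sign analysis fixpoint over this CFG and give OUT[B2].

Answer: {a: -, b: ⊤, c: ⊤, d: -, e: ⊤, f: -}

Working:
Per-block solution:
  B0:  IN=(all ⊤)  OUT={d:-, f:-; rest ⊤}
  B1:  IN={d:-, f:-; rest ⊤}  OUT={a:-, d:-, f:-; rest ⊤}
  B2:  IN={a:-, d:-, f:-; rest ⊤}  OUT={a:-, d:-, f:-; rest ⊤}
  B3:  IN={a:-, d:-, f:-; rest ⊤}  OUT={a:-, b:-, d:-, f:-; rest ⊤}
  B4:  IN={b:-, f:-; rest ⊤}  OUT={b:-, f:-; rest ⊤}
  B5:  IN={b:-, f:-; rest ⊤}  OUT={a:+, b:-, f:-; rest ⊤}
  B6:  IN={a:+, b:-, f:-; rest ⊤}  OUT={a:+, b:-, e:-, f:-; rest ⊤}
  B7:  IN={a:+, b:-, e:-, f:-; rest ⊤}  OUT={a:+, b:+, e:+, f:+; rest ⊤}
  B8:  IN=(all ⊤)  OUT={a:-; rest ⊤}
  B9:  IN={a:-; rest ⊤}  OUT=(all ⊤)

Merge at B2: IN[B2] = OUT[B1] = {a: -, b: ⊤, c: ⊤, d: -, e: ⊤, f: -}
Applying B2's transfer function to that IN value gives OUT[B2] (row B2 above).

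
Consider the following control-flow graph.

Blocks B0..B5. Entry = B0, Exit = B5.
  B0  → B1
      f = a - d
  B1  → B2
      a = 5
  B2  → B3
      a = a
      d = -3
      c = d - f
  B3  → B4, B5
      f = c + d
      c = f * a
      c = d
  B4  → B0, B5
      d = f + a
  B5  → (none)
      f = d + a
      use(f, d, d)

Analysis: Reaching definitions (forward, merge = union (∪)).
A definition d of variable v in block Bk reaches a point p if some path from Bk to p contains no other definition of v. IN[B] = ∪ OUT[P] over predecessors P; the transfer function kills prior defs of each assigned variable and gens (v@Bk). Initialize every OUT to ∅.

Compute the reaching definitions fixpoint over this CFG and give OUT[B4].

Fixpoint table:
  B0:  IN={a@B2, c@B3, d@B4, f@B3}  OUT={a@B2, c@B3, d@B4, f@B0}
  B1:  IN={a@B2, c@B3, d@B4, f@B0}  OUT={a@B1, c@B3, d@B4, f@B0}
  B2:  IN={a@B1, c@B3, d@B4, f@B0}  OUT={a@B2, c@B2, d@B2, f@B0}
  B3:  IN={a@B2, c@B2, d@B2, f@B0}  OUT={a@B2, c@B3, d@B2, f@B3}
  B4:  IN={a@B2, c@B3, d@B2, f@B3}  OUT={a@B2, c@B3, d@B4, f@B3}
  B5:  IN={a@B2, c@B3, d@B2, d@B4, f@B3}  OUT={a@B2, c@B3, d@B2, d@B4, f@B5}

Merge at B4: IN[B4] = OUT[B3] = {a@B2, c@B3, d@B2, f@B3}
Applying B4's transfer function to that IN value gives OUT[B4] (row B4 above).

Answer: {a@B2, c@B3, d@B4, f@B3}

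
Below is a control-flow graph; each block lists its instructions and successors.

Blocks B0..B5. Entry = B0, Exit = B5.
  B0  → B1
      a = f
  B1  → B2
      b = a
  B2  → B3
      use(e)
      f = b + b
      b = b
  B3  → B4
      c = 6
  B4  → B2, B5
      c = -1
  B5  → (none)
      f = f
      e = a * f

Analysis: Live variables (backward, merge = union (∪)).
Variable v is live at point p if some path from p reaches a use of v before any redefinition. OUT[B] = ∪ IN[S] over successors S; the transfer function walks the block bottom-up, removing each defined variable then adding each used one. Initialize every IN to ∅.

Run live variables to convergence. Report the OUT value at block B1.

Converged values:
  B0:  IN={e, f}  OUT={a, e}
  B1:  IN={a, e}  OUT={a, b, e}
  B2:  IN={a, b, e}  OUT={a, b, e, f}
  B3:  IN={a, b, e, f}  OUT={a, b, e, f}
  B4:  IN={a, b, e, f}  OUT={a, b, e, f}
  B5:  IN={a, f}  OUT={}

Merge at B1: OUT[B1] = IN[B2] = {a, b, e}

Answer: {a, b, e}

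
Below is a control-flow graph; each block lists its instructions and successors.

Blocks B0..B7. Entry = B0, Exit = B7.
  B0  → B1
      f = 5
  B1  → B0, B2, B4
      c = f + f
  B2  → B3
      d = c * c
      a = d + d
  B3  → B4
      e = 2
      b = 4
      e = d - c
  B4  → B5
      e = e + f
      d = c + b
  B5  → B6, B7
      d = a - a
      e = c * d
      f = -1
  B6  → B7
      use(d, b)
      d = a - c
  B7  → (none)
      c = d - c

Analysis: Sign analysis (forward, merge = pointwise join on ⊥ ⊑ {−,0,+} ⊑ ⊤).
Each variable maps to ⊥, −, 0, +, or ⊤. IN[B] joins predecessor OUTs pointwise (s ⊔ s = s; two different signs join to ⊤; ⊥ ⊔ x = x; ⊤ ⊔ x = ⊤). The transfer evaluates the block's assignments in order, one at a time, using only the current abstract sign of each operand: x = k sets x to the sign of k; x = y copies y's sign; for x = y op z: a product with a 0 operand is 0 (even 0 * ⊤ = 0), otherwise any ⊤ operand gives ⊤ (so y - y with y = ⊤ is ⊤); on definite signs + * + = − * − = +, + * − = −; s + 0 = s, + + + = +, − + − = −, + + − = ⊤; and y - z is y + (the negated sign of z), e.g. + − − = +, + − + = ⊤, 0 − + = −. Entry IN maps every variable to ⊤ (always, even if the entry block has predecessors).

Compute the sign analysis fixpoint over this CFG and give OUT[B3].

Fixpoint table:
  B0:  IN=(all ⊤)  OUT={f:+; rest ⊤}
  B1:  IN={f:+; rest ⊤}  OUT={c:+, f:+; rest ⊤}
  B2:  IN={c:+, f:+; rest ⊤}  OUT={a:+, c:+, d:+, f:+; rest ⊤}
  B3:  IN={a:+, c:+, d:+, f:+; rest ⊤}  OUT={a:+, b:+, c:+, d:+, f:+; rest ⊤}
  B4:  IN={c:+, f:+; rest ⊤}  OUT={c:+, f:+; rest ⊤}
  B5:  IN={c:+, f:+; rest ⊤}  OUT={c:+, f:-; rest ⊤}
  B6:  IN={c:+, f:-; rest ⊤}  OUT={c:+, f:-; rest ⊤}
  B7:  IN={c:+, f:-; rest ⊤}  OUT={f:-; rest ⊤}

Merge at B3: IN[B3] = OUT[B2] = {a: +, b: ⊤, c: +, d: +, e: ⊤, f: +}
Applying B3's transfer function to that IN value gives OUT[B3] (row B3 above).

Answer: {a: +, b: +, c: +, d: +, e: ⊤, f: +}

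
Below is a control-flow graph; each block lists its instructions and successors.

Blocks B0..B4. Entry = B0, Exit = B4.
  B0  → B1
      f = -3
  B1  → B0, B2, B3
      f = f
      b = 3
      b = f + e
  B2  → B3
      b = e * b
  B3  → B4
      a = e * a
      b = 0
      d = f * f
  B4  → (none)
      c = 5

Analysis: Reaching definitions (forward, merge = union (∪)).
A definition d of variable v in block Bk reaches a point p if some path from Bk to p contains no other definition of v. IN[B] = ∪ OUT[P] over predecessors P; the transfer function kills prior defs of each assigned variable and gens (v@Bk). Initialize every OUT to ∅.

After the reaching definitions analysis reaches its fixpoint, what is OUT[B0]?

Per-block solution:
  B0:  IN={b@B1, f@B1}  OUT={b@B1, f@B0}
  B1:  IN={b@B1, f@B0}  OUT={b@B1, f@B1}
  B2:  IN={b@B1, f@B1}  OUT={b@B2, f@B1}
  B3:  IN={b@B1, b@B2, f@B1}  OUT={a@B3, b@B3, d@B3, f@B1}
  B4:  IN={a@B3, b@B3, d@B3, f@B1}  OUT={a@B3, b@B3, c@B4, d@B3, f@B1}

Merge at B0 (entry node, so the boundary value {} is joined with the incoming edge(s)): IN[B0] = {} ⊔ OUT[B1] = {b@B1, f@B1}
Applying B0's transfer function to that IN value gives OUT[B0] (row B0 above).

Answer: {b@B1, f@B0}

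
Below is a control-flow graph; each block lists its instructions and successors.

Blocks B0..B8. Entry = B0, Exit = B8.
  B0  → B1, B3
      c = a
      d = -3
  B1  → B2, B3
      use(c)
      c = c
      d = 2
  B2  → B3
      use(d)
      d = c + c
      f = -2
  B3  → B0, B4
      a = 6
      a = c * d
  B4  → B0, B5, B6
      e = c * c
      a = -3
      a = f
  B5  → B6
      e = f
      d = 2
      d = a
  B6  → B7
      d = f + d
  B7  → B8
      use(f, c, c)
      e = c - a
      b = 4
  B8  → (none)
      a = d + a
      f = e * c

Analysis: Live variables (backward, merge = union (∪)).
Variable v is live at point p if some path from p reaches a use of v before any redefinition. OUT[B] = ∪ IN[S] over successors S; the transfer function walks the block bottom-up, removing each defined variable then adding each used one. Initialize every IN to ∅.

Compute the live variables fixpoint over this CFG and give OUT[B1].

Converged values:
  B0:  IN={a, f}  OUT={c, d, f}
  B1:  IN={c, f}  OUT={c, d, f}
  B2:  IN={c, d}  OUT={c, d, f}
  B3:  IN={c, d, f}  OUT={a, c, d, f}
  B4:  IN={c, d, f}  OUT={a, c, d, f}
  B5:  IN={a, c, f}  OUT={a, c, d, f}
  B6:  IN={a, c, d, f}  OUT={a, c, d, f}
  B7:  IN={a, c, d, f}  OUT={a, c, d, e}
  B8:  IN={a, c, d, e}  OUT={}

Merge at B1: OUT[B1] = IN[B2] ⊔ IN[B3] = {c, d, f}

Answer: {c, d, f}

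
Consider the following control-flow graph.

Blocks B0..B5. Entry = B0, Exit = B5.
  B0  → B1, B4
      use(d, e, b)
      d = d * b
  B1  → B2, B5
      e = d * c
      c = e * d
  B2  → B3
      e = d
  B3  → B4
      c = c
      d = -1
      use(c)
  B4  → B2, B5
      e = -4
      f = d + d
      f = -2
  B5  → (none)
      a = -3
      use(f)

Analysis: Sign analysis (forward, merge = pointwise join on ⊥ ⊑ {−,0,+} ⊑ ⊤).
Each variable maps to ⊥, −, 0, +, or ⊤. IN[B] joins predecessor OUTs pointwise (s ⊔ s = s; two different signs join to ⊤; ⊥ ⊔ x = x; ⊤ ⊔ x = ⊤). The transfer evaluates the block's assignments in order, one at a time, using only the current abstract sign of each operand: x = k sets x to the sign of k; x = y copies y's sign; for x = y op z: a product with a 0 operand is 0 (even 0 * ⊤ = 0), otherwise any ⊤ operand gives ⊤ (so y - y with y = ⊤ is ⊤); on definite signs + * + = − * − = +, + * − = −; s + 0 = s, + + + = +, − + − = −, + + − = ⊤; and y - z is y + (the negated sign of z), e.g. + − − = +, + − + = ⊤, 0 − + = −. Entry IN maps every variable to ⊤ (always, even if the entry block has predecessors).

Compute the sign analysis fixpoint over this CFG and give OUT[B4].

Converged values:
  B0:   IN=(all ⊤)   OUT=(all ⊤)
  B1:   IN=(all ⊤)   OUT=(all ⊤)
  B2:   IN=(all ⊤)   OUT=(all ⊤)
  B3:   IN=(all ⊤)   OUT={d:-; rest ⊤}
  B4:   IN=(all ⊤)   OUT={e:-, f:-; rest ⊤}
  B5:   IN=(all ⊤)   OUT={a:-; rest ⊤}

Merge at B4: IN[B4] = OUT[B0] ⊔ OUT[B3] = {a: ⊤, b: ⊤, c: ⊤, d: ⊤, e: ⊤, f: ⊤}
Applying B4's transfer function to that IN value gives OUT[B4] (row B4 above).

Answer: {a: ⊤, b: ⊤, c: ⊤, d: ⊤, e: -, f: -}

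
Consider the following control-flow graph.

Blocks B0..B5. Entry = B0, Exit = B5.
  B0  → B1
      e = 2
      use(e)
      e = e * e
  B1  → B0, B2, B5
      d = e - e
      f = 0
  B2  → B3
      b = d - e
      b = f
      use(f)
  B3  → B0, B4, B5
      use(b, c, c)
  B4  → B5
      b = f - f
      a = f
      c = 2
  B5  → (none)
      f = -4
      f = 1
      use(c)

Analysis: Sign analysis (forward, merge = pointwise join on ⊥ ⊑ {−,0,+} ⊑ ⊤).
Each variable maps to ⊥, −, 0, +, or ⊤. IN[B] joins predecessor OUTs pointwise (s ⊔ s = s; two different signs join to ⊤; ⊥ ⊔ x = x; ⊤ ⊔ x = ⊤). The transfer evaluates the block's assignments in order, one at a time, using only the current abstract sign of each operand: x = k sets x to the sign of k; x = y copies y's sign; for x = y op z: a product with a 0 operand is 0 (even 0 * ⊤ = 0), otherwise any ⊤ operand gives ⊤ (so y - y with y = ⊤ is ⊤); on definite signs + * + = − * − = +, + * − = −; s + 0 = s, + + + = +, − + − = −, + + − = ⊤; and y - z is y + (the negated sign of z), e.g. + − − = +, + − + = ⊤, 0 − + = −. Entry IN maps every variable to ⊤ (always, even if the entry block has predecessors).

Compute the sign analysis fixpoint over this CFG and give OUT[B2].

Fixpoint table:
  B0:   IN=(all ⊤)   OUT={e:+; rest ⊤}
  B1:   IN={e:+; rest ⊤}   OUT={e:+, f:0; rest ⊤}
  B2:   IN={e:+, f:0; rest ⊤}   OUT={b:0, e:+, f:0; rest ⊤}
  B3:   IN={b:0, e:+, f:0; rest ⊤}   OUT={b:0, e:+, f:0; rest ⊤}
  B4:   IN={b:0, e:+, f:0; rest ⊤}   OUT={a:0, b:0, c:+, e:+, f:0; rest ⊤}
  B5:   IN={e:+, f:0; rest ⊤}   OUT={e:+, f:+; rest ⊤}

Merge at B2: IN[B2] = OUT[B1] = {a: ⊤, b: ⊤, c: ⊤, d: ⊤, e: +, f: 0}
Applying B2's transfer function to that IN value gives OUT[B2] (row B2 above).

Answer: {a: ⊤, b: 0, c: ⊤, d: ⊤, e: +, f: 0}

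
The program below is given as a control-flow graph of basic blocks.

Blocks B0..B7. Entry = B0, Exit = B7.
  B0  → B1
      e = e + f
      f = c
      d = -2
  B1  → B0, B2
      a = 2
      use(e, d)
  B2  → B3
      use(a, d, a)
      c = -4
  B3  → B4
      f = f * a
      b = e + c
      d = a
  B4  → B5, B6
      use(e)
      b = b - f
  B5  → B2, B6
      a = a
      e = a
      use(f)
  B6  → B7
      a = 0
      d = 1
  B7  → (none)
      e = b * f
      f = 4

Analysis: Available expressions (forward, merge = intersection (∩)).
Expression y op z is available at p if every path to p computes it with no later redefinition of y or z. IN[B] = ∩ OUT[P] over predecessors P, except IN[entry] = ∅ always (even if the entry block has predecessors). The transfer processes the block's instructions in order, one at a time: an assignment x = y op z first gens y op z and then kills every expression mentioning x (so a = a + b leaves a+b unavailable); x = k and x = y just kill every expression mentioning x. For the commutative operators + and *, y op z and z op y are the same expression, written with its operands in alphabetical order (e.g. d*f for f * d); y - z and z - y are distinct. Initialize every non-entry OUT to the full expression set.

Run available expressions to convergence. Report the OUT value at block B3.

Per-block solution:
  B0:   IN={}   OUT={}
  B1:   IN={}   OUT={}
  B2:   IN={}   OUT={}
  B3:   IN={}   OUT={c+e}
  B4:   IN={c+e}   OUT={c+e}
  B5:   IN={c+e}   OUT={}
  B6:   IN={}   OUT={}
  B7:   IN={}   OUT={}

Merge at B3: IN[B3] = OUT[B2] = {}
Applying B3's transfer function to that IN value gives OUT[B3] (row B3 above).

Answer: {c+e}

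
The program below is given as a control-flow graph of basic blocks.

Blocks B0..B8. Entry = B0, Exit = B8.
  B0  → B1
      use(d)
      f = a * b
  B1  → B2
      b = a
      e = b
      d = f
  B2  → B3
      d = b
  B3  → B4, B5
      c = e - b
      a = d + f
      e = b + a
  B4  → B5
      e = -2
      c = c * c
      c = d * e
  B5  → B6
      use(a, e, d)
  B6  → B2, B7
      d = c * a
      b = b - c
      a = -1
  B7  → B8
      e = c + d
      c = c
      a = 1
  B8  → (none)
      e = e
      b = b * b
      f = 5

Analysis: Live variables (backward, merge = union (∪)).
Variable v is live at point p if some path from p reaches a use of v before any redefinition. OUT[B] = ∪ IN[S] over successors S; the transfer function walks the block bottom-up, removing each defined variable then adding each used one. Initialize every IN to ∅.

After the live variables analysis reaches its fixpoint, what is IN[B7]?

Per-block solution:
  B0:   IN={a, b, d}   OUT={a, f}
  B1:   IN={a, f}   OUT={b, e, f}
  B2:   IN={b, e, f}   OUT={b, d, e, f}
  B3:   IN={b, d, e, f}   OUT={a, b, c, d, e, f}
  B4:   IN={a, b, c, d, f}   OUT={a, b, c, d, e, f}
  B5:   IN={a, b, c, d, e, f}   OUT={a, b, c, e, f}
  B6:   IN={a, b, c, e, f}   OUT={b, c, d, e, f}
  B7:   IN={b, c, d}   OUT={b, e}
  B8:   IN={b, e}   OUT={}

Merge at B7: OUT[B7] = IN[B8] = {b, e}
Applying B7's transfer function to that OUT value gives IN[B7] (row B7 above).

Answer: {b, c, d}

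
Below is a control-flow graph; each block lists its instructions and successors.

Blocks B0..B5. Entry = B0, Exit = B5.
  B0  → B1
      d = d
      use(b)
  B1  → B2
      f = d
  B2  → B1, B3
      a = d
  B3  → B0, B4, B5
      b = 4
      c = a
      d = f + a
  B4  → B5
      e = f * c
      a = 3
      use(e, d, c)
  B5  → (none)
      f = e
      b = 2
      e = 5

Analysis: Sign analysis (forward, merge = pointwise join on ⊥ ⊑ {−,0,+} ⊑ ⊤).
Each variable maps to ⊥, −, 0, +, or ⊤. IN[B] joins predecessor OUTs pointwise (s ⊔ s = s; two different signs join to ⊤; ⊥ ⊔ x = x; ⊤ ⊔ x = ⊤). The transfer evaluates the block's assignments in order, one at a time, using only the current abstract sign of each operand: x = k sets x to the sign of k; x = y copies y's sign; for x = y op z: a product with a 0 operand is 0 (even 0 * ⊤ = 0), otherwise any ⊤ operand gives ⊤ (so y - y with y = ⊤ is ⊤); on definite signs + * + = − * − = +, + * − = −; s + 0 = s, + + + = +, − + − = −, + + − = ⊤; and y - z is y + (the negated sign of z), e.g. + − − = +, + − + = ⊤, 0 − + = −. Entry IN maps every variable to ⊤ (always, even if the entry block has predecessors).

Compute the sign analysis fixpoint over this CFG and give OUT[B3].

Converged values:
  B0:  IN=(all ⊤)  OUT=(all ⊤)
  B1:  IN=(all ⊤)  OUT=(all ⊤)
  B2:  IN=(all ⊤)  OUT=(all ⊤)
  B3:  IN=(all ⊤)  OUT={b:+; rest ⊤}
  B4:  IN={b:+; rest ⊤}  OUT={a:+, b:+; rest ⊤}
  B5:  IN={b:+; rest ⊤}  OUT={b:+, e:+; rest ⊤}

Merge at B3: IN[B3] = OUT[B2] = {a: ⊤, b: ⊤, c: ⊤, d: ⊤, e: ⊤, f: ⊤}
Applying B3's transfer function to that IN value gives OUT[B3] (row B3 above).

Answer: {a: ⊤, b: +, c: ⊤, d: ⊤, e: ⊤, f: ⊤}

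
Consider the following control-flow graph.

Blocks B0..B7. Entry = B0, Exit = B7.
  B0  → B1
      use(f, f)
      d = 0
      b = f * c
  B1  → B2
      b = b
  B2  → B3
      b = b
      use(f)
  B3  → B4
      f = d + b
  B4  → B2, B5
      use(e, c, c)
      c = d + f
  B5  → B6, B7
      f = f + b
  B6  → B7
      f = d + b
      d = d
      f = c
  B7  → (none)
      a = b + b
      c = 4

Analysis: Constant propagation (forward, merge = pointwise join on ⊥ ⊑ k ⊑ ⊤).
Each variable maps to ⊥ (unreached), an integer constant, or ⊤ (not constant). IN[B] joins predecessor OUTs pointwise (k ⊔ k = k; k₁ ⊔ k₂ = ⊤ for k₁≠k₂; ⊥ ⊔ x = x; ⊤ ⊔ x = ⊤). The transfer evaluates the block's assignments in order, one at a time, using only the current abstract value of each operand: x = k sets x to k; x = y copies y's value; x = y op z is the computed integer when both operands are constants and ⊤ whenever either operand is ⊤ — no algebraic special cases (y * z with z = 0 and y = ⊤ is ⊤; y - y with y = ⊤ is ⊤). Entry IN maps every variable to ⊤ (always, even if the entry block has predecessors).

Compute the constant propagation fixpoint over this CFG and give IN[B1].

Converged values:
  B0: | IN=(all ⊤) | OUT={d:0; rest ⊤}
  B1: | IN={d:0; rest ⊤} | OUT={d:0; rest ⊤}
  B2: | IN={d:0; rest ⊤} | OUT={d:0; rest ⊤}
  B3: | IN={d:0; rest ⊤} | OUT={d:0; rest ⊤}
  B4: | IN={d:0; rest ⊤} | OUT={d:0; rest ⊤}
  B5: | IN={d:0; rest ⊤} | OUT={d:0; rest ⊤}
  B6: | IN={d:0; rest ⊤} | OUT={d:0; rest ⊤}
  B7: | IN={d:0; rest ⊤} | OUT={c:4, d:0; rest ⊤}

Merge at B1: IN[B1] = OUT[B0] = {a: ⊤, b: ⊤, c: ⊤, d: 0, e: ⊤, f: ⊤}

Answer: {a: ⊤, b: ⊤, c: ⊤, d: 0, e: ⊤, f: ⊤}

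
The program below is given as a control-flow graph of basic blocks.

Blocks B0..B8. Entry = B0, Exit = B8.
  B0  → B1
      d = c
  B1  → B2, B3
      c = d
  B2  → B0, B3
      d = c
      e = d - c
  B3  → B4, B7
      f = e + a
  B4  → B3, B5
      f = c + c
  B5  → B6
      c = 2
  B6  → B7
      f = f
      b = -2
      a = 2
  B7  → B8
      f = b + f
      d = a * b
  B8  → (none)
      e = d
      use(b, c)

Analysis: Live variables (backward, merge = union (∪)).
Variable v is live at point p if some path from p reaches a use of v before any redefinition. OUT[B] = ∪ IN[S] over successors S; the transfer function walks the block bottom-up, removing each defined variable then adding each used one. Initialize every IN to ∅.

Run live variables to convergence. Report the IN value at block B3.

Answer: {a, b, c, e}

Trace:
Converged values:
  B0:   IN={a, b, c, e}   OUT={a, b, d, e}
  B1:   IN={a, b, d, e}   OUT={a, b, c, e}
  B2:   IN={a, b, c}   OUT={a, b, c, e}
  B3:   IN={a, b, c, e}   OUT={a, b, c, e, f}
  B4:   IN={a, b, c, e}   OUT={a, b, c, e, f}
  B5:   IN={f}   OUT={c, f}
  B6:   IN={c, f}   OUT={a, b, c, f}
  B7:   IN={a, b, c, f}   OUT={b, c, d}
  B8:   IN={b, c, d}   OUT={}

Merge at B3: OUT[B3] = IN[B4] ⊔ IN[B7] = {a, b, c, e, f}
Applying B3's transfer function to that OUT value gives IN[B3] (row B3 above).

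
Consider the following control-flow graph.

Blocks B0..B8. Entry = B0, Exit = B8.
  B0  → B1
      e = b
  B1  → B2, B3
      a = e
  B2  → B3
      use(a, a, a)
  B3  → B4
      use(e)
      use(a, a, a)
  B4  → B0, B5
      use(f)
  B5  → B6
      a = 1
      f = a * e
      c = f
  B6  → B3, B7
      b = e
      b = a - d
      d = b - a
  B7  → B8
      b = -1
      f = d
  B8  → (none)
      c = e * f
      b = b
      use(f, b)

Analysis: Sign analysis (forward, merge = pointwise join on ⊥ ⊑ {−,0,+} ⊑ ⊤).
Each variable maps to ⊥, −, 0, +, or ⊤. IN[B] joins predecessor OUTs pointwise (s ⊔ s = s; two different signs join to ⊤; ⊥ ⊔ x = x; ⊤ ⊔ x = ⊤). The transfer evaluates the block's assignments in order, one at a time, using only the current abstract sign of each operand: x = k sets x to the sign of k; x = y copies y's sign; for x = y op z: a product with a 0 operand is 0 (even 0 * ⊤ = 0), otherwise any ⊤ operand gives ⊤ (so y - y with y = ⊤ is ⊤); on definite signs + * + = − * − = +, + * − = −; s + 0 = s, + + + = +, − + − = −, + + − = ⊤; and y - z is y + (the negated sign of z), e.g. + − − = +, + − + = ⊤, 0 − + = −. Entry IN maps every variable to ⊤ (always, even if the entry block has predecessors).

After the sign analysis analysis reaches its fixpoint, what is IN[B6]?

Answer: {a: +, b: ⊤, c: ⊤, d: ⊤, e: ⊤, f: ⊤}

Derivation:
Converged values:
  B0:   IN=(all ⊤)   OUT=(all ⊤)
  B1:   IN=(all ⊤)   OUT=(all ⊤)
  B2:   IN=(all ⊤)   OUT=(all ⊤)
  B3:   IN=(all ⊤)   OUT=(all ⊤)
  B4:   IN=(all ⊤)   OUT=(all ⊤)
  B5:   IN=(all ⊤)   OUT={a:+; rest ⊤}
  B6:   IN={a:+; rest ⊤}   OUT={a:+; rest ⊤}
  B7:   IN={a:+; rest ⊤}   OUT={a:+, b:-; rest ⊤}
  B8:   IN={a:+, b:-; rest ⊤}   OUT={a:+, b:-; rest ⊤}

Merge at B6: IN[B6] = OUT[B5] = {a: +, b: ⊤, c: ⊤, d: ⊤, e: ⊤, f: ⊤}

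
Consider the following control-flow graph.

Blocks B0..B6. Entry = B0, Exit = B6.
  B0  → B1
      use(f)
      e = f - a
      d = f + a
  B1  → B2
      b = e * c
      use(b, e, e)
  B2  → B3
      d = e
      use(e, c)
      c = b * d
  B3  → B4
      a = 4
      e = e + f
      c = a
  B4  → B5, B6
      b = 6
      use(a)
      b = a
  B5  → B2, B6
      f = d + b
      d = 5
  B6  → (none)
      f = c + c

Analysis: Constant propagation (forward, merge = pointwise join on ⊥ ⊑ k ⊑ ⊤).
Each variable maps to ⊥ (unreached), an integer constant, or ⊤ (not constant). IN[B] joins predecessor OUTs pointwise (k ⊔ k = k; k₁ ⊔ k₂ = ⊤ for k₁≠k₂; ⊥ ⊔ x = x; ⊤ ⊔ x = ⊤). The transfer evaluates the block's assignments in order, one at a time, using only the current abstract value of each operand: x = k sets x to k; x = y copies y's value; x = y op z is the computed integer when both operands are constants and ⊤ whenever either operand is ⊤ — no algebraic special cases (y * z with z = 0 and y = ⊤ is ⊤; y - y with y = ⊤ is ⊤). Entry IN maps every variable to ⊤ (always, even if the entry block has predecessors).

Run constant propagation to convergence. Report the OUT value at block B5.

Answer: {a: 4, b: 4, c: 4, d: 5, e: ⊤, f: ⊤}

Working:
Per-block solution:
  B0: | IN=(all ⊤) | OUT=(all ⊤)
  B1: | IN=(all ⊤) | OUT=(all ⊤)
  B2: | IN=(all ⊤) | OUT=(all ⊤)
  B3: | IN=(all ⊤) | OUT={a:4, c:4; rest ⊤}
  B4: | IN={a:4, c:4; rest ⊤} | OUT={a:4, b:4, c:4; rest ⊤}
  B5: | IN={a:4, b:4, c:4; rest ⊤} | OUT={a:4, b:4, c:4, d:5; rest ⊤}
  B6: | IN={a:4, b:4, c:4; rest ⊤} | OUT={a:4, b:4, c:4, f:8; rest ⊤}

Merge at B5: IN[B5] = OUT[B4] = {a: 4, b: 4, c: 4, d: ⊤, e: ⊤, f: ⊤}
Applying B5's transfer function to that IN value gives OUT[B5] (row B5 above).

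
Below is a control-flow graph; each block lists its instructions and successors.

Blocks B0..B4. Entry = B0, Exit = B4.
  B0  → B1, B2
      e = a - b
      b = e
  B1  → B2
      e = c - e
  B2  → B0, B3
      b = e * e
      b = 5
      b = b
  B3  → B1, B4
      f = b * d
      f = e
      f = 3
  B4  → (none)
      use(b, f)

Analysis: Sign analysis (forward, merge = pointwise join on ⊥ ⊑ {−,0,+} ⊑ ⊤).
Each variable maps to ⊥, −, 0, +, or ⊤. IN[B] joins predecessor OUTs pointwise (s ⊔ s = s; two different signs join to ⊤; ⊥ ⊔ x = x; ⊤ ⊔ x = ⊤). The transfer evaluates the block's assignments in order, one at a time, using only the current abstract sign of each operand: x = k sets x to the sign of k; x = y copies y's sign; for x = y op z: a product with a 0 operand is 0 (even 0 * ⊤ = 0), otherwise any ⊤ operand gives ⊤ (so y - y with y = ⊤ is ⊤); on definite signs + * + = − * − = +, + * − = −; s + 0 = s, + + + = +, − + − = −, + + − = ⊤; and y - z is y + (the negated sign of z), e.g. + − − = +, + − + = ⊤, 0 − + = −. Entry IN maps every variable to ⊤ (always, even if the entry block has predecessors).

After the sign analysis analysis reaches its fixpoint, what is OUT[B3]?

Fixpoint table:
  B0:   IN=(all ⊤)   OUT=(all ⊤)
  B1:   IN=(all ⊤)   OUT=(all ⊤)
  B2:   IN=(all ⊤)   OUT={b:+; rest ⊤}
  B3:   IN={b:+; rest ⊤}   OUT={b:+, f:+; rest ⊤}
  B4:   IN={b:+, f:+; rest ⊤}   OUT={b:+, f:+; rest ⊤}

Merge at B3: IN[B3] = OUT[B2] = {a: ⊤, b: +, c: ⊤, d: ⊤, e: ⊤, f: ⊤}
Applying B3's transfer function to that IN value gives OUT[B3] (row B3 above).

Answer: {a: ⊤, b: +, c: ⊤, d: ⊤, e: ⊤, f: +}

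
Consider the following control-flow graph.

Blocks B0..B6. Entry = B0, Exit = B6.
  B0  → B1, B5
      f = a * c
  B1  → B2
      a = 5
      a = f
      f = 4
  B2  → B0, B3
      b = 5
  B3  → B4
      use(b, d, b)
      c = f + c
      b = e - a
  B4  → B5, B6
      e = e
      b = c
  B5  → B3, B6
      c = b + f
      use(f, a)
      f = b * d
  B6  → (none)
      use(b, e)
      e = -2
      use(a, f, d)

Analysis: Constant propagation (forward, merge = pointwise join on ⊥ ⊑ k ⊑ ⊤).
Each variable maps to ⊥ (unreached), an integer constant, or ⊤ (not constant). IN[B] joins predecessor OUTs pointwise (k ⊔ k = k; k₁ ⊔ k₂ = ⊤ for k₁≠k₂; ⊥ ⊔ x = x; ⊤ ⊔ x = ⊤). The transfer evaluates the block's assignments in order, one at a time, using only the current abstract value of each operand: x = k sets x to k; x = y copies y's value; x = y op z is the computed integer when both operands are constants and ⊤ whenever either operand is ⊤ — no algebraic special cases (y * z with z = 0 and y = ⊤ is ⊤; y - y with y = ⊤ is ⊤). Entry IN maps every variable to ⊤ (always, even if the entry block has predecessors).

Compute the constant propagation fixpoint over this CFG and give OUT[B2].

Per-block solution:
  B0:  IN=(all ⊤)  OUT=(all ⊤)
  B1:  IN=(all ⊤)  OUT={f:4; rest ⊤}
  B2:  IN={f:4; rest ⊤}  OUT={b:5, f:4; rest ⊤}
  B3:  IN=(all ⊤)  OUT=(all ⊤)
  B4:  IN=(all ⊤)  OUT=(all ⊤)
  B5:  IN=(all ⊤)  OUT=(all ⊤)
  B6:  IN=(all ⊤)  OUT={e:-2; rest ⊤}

Merge at B2: IN[B2] = OUT[B1] = {a: ⊤, b: ⊤, c: ⊤, d: ⊤, e: ⊤, f: 4}
Applying B2's transfer function to that IN value gives OUT[B2] (row B2 above).

Answer: {a: ⊤, b: 5, c: ⊤, d: ⊤, e: ⊤, f: 4}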